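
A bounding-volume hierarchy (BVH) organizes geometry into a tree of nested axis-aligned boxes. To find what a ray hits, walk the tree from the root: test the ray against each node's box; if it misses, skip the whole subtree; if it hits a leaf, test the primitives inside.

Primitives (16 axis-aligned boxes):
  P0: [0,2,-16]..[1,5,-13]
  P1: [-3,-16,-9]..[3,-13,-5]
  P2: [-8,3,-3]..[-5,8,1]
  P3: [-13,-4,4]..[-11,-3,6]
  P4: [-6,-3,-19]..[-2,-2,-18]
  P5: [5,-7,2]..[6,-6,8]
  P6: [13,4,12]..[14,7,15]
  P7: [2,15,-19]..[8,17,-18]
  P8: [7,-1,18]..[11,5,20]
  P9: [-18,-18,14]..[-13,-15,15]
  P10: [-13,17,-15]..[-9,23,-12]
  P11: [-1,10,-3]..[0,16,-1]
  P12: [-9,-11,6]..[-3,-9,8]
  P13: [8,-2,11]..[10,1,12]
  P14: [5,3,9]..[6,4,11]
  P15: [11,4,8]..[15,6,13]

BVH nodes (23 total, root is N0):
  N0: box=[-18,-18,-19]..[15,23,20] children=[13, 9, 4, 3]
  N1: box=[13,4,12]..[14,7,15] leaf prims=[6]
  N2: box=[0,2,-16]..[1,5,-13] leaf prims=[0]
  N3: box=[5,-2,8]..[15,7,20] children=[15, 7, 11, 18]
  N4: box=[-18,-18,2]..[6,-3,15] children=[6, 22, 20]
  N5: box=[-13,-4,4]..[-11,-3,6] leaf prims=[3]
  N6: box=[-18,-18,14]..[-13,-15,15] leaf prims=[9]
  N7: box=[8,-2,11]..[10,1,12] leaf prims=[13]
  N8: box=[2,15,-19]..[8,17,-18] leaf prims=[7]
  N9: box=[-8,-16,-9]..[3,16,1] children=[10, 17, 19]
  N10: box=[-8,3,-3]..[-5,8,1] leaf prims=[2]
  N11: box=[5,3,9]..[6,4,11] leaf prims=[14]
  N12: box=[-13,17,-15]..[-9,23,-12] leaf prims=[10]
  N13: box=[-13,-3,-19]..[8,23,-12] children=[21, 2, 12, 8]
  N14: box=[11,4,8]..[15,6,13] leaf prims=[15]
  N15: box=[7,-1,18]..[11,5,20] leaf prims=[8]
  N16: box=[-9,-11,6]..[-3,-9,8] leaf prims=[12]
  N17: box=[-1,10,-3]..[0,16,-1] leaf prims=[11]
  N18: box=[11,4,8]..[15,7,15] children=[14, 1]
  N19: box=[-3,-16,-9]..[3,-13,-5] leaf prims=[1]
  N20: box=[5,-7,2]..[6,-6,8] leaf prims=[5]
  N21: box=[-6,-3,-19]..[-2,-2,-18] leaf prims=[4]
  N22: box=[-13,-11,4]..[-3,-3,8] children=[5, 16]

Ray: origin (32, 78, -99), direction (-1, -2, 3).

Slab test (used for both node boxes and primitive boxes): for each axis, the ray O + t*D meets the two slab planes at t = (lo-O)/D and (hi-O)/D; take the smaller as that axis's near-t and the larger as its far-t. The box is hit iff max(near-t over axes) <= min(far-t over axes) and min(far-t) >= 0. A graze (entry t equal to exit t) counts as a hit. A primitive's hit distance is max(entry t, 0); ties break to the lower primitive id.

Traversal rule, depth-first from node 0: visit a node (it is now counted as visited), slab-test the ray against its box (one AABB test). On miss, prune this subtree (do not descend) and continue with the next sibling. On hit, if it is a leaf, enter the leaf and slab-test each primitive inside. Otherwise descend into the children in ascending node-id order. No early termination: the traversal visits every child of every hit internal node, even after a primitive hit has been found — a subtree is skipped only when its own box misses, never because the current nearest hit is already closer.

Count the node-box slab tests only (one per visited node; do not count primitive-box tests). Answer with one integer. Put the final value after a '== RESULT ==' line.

Traverse from the root:
N0 x:[17,50] y:[55/2,48] z:[80/3,119/3] -> hit [55/2,119/3], descend [3, 4, 9, 13]
  N3 x:[17,27] y:[71/2,40] z:[107/3,119/3] -> miss, prune
  N4 x:[26,50] y:[81/2,48] z:[101/3,38] -> miss, prune
  N9 x:[29,40] y:[31,47] z:[30,100/3] -> hit [31,100/3], descend [10, 17, 19]
    N10 x:[37,40] y:[35,75/2] z:[32,100/3] -> miss, prune
    N17 x:[32,33] y:[31,34] z:[32,98/3] -> hit [32,98/3] leaf, test {P11@t=32}
    N19 x:[29,35] y:[91/2,47] z:[30,94/3] -> miss, prune
  N13 x:[24,45] y:[55/2,81/2] z:[80/3,29] -> hit [55/2,29], descend [2, 8, 12, 21]
    N2 x:[31,32] y:[73/2,38] z:[83/3,86/3] -> miss, prune
    N8 x:[24,30] y:[61/2,63/2] z:[80/3,27] -> miss, prune
    N12 x:[41,45] y:[55/2,61/2] z:[28,29] -> miss, prune
    N21 x:[34,38] y:[40,81/2] z:[80/3,27] -> miss, prune

Visited [0, 3, 4, 9, 10, 17, 19, 13, 2, 8, 12, 21]. Tests: 12 box, 1 leaf. Nearest: P11.

== RESULT ==
12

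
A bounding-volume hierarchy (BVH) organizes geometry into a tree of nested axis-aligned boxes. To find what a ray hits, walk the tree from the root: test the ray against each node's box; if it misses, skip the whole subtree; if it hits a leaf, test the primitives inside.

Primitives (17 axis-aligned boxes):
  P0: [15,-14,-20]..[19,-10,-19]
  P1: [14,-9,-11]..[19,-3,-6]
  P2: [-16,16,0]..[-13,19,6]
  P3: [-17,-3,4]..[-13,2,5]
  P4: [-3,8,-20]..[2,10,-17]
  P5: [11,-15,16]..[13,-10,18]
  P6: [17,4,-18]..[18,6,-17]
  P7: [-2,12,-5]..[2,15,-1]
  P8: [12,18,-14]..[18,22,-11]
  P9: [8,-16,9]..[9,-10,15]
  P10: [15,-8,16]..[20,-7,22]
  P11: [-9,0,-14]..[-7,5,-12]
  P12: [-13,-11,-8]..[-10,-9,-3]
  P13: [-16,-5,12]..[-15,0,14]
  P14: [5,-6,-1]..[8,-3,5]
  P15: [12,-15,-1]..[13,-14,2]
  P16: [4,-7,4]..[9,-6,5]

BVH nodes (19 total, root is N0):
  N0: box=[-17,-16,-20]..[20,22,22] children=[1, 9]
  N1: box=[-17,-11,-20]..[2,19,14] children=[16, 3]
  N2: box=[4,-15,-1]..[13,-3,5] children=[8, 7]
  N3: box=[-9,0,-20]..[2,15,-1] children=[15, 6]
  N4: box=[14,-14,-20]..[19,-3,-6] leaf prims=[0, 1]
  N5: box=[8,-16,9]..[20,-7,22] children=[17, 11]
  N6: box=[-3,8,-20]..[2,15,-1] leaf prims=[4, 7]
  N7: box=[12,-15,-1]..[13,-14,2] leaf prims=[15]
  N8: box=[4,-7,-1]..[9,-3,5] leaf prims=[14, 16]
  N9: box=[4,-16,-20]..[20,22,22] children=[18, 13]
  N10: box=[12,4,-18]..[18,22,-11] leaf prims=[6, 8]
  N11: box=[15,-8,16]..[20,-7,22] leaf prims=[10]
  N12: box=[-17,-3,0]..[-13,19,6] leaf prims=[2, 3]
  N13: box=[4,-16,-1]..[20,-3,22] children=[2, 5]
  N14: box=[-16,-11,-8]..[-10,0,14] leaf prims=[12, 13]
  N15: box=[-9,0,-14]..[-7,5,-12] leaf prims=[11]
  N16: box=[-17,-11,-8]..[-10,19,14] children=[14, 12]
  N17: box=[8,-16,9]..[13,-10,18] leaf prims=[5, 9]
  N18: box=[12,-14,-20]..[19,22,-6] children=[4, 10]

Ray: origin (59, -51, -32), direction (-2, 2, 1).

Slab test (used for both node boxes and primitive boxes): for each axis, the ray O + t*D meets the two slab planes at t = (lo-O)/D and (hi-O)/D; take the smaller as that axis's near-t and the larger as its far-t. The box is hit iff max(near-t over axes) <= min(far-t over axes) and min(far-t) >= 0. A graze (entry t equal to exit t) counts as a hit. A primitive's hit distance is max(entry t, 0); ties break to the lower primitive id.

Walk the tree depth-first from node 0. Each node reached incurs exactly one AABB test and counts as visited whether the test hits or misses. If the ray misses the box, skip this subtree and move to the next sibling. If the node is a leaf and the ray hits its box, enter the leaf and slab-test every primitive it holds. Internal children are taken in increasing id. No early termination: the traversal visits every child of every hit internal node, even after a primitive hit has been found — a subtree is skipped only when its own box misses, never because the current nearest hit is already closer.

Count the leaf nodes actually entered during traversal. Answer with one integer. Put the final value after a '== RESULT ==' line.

Traverse from the root:
N0 x:[39/2,38] y:[35/2,73/2] z:[12,54] -> hit [39/2,73/2], descend [1, 9]
  N1 x:[57/2,38] y:[20,35] z:[12,46] -> hit [57/2,35], descend [3, 16]
    N3 x:[57/2,34] y:[51/2,33] z:[12,31] -> hit [57/2,31], descend [6, 15]
      N6 x:[57/2,31] y:[59/2,33] z:[12,31] -> hit [59/2,31] leaf, test {P4(miss), P7(miss)}
      N15 x:[33,34] y:[51/2,28] z:[18,20] -> miss, prune
    N16 x:[69/2,38] y:[20,35] z:[24,46] -> hit [69/2,35], descend [12, 14]
      N12 x:[36,38] y:[24,35] z:[32,38] -> miss, prune
      N14 x:[69/2,75/2] y:[20,51/2] z:[24,46] -> miss, prune
  N9 x:[39/2,55/2] y:[35/2,73/2] z:[12,54] -> hit [39/2,55/2], descend [13, 18]
    N13 x:[39/2,55/2] y:[35/2,24] z:[31,54] -> miss, prune
    N18 x:[20,47/2] y:[37/2,73/2] z:[12,26] -> hit [20,47/2], descend [4, 10]
      N4 x:[20,45/2] y:[37/2,24] z:[12,26] -> hit [20,45/2] leaf, test {P0(miss), P1@t=21}
      N10 x:[41/2,47/2] y:[55/2,73/2] z:[14,21] -> miss, prune

13 AABB tests over nodes [0, 1, 3, 6, 15, 16, 12, 14, 9, 13, 18, 4, 10]; 2 leaves entered; closest P1.

== RESULT ==
2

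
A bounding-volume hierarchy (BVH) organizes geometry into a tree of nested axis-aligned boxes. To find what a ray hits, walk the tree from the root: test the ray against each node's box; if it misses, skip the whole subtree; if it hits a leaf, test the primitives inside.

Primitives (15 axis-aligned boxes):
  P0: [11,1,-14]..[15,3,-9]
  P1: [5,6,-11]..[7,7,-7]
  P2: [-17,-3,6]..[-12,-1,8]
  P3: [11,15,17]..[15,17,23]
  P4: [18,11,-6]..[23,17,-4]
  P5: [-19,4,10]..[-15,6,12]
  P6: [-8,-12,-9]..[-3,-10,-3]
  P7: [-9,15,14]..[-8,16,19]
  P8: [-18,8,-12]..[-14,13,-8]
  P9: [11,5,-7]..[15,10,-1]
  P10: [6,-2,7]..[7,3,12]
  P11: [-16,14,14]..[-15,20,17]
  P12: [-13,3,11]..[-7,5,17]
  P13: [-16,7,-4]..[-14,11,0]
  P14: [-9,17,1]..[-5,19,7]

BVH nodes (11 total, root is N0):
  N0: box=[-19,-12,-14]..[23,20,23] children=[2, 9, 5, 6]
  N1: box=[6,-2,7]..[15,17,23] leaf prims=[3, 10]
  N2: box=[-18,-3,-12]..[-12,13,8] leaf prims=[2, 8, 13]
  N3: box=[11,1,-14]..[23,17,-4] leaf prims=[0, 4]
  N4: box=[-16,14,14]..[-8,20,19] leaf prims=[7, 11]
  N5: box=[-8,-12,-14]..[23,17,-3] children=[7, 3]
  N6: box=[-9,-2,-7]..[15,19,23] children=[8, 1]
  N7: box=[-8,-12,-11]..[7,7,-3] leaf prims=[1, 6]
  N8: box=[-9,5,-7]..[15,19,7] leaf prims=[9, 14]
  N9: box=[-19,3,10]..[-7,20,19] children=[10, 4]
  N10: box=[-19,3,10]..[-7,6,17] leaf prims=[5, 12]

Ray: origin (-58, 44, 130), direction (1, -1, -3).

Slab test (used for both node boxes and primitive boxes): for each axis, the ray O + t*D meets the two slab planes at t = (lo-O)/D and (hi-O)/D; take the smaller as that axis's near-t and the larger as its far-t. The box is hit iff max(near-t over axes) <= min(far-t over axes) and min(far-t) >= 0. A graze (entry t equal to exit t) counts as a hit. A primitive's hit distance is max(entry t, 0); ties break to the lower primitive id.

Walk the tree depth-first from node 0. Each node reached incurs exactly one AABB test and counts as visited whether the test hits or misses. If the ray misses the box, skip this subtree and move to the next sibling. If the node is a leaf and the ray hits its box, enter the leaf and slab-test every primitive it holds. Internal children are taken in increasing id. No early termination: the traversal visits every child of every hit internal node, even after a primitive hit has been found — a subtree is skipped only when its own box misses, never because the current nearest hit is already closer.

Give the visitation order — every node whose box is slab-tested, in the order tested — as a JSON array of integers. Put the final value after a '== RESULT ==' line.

Traverse from the root:
N0 x:[39,81] y:[24,56] z:[107/3,48] -> hit [39,48], descend [2, 5, 6, 9]
  N2 x:[40,46] y:[31,47] z:[122/3,142/3] -> hit [122/3,46] leaf, test {P2(miss), P8(miss), P13(miss)}
  N5 x:[50,81] y:[27,56] z:[133/3,48] -> miss, prune
  N6 x:[49,73] y:[25,46] z:[107/3,137/3] -> miss, prune
  N9 x:[39,51] y:[24,41] z:[37,40] -> hit [39,40], descend [4, 10]
    N4 x:[42,50] y:[24,30] z:[37,116/3] -> miss, prune
    N10 x:[39,51] y:[38,41] z:[113/3,40] -> hit [39,40] leaf, test {P5@t=118/3, P12(miss)}

Visited [0, 2, 5, 6, 9, 4, 10]. Tests: 7 box, 2 leaf. Nearest: P5.

== RESULT ==
[0, 2, 5, 6, 9, 4, 10]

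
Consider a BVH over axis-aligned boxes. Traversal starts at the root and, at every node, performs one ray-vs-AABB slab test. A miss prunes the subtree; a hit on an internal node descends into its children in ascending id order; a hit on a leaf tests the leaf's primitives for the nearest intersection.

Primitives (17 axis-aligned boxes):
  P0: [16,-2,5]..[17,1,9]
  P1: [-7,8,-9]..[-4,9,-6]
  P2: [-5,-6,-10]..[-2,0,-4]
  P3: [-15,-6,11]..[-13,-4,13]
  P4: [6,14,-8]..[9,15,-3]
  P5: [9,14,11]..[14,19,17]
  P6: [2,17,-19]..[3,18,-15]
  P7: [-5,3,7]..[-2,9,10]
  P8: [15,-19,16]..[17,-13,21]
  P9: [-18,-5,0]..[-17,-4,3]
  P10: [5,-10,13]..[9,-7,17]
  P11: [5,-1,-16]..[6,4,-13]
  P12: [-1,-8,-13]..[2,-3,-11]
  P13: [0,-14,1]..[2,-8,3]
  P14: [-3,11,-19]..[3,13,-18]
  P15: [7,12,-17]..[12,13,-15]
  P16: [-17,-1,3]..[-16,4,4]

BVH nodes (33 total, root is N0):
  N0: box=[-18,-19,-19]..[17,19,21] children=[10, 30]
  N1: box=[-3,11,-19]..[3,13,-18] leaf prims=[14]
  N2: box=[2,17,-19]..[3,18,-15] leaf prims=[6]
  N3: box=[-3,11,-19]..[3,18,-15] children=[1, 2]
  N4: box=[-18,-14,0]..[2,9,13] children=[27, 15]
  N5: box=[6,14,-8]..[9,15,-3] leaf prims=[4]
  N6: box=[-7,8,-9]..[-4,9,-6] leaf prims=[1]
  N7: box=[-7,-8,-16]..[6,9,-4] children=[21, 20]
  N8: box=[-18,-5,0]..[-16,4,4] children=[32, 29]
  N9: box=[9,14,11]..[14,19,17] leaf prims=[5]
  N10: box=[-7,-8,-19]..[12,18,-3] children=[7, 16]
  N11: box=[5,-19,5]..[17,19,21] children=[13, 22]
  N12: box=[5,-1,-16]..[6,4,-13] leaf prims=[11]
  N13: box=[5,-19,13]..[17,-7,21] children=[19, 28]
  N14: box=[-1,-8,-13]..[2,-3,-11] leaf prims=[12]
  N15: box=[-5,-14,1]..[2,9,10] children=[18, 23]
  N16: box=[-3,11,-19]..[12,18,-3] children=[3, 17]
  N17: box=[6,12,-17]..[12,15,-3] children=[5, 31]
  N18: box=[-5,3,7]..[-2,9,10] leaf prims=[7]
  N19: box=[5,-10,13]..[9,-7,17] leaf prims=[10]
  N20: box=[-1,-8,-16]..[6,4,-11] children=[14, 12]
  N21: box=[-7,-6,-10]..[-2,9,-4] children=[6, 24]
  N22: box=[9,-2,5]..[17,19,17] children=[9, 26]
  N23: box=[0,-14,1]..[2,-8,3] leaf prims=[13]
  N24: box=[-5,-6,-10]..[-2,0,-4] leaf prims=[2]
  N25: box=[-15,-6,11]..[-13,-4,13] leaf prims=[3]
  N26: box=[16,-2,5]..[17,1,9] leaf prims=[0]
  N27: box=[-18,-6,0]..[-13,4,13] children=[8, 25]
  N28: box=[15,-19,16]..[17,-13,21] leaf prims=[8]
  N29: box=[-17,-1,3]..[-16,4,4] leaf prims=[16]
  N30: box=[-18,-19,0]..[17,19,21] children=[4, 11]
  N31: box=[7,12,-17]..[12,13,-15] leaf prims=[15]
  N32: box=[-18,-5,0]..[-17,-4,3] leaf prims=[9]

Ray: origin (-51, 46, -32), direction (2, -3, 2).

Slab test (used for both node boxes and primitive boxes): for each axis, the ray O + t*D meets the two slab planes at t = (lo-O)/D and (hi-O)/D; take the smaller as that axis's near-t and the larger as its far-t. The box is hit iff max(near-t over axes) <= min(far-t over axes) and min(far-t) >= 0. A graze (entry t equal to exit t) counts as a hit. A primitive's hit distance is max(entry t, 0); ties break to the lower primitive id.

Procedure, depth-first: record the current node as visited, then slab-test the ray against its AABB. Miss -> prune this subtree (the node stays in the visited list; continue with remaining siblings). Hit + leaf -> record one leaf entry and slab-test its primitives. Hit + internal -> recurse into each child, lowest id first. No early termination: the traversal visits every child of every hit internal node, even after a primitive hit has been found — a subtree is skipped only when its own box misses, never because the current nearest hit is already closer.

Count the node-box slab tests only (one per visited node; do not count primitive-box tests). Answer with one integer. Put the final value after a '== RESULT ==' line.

Trace the traversal:
N0 x:[33/2,34] y:[9,65/3] z:[13/2,53/2] -> hit [33/2,65/3], descend [10, 30]
  N10 x:[22,63/2] y:[28/3,18] z:[13/2,29/2] -> miss, prune
  N30 x:[33/2,34] y:[9,65/3] z:[16,53/2] -> hit [33/2,65/3], descend [4, 11]
    N4 x:[33/2,53/2] y:[37/3,20] z:[16,45/2] -> hit [33/2,20], descend [15, 27]
      N15 x:[23,53/2] y:[37/3,20] z:[33/2,21] -> miss, prune
      N27 x:[33/2,19] y:[14,52/3] z:[16,45/2] -> hit [33/2,52/3], descend [8, 25]
        N8 x:[33/2,35/2] y:[14,17] z:[16,18] -> hit [33/2,17], descend [29, 32]
          N29 x:[17,35/2] y:[14,47/3] z:[35/2,18] -> miss, prune
          N32 x:[33/2,17] y:[50/3,17] z:[16,35/2] -> hit [50/3,17] leaf, test {P9@t=50/3}
        N25 x:[18,19] y:[50/3,52/3] z:[43/2,45/2] -> miss, prune
    N11 x:[28,34] y:[9,65/3] z:[37/2,53/2] -> miss, prune

order=[0, 10, 30, 4, 15, 27, 8, 29, 32, 25, 11]  |boxes|=11  |leaves|=1  hit=P9

== RESULT ==
11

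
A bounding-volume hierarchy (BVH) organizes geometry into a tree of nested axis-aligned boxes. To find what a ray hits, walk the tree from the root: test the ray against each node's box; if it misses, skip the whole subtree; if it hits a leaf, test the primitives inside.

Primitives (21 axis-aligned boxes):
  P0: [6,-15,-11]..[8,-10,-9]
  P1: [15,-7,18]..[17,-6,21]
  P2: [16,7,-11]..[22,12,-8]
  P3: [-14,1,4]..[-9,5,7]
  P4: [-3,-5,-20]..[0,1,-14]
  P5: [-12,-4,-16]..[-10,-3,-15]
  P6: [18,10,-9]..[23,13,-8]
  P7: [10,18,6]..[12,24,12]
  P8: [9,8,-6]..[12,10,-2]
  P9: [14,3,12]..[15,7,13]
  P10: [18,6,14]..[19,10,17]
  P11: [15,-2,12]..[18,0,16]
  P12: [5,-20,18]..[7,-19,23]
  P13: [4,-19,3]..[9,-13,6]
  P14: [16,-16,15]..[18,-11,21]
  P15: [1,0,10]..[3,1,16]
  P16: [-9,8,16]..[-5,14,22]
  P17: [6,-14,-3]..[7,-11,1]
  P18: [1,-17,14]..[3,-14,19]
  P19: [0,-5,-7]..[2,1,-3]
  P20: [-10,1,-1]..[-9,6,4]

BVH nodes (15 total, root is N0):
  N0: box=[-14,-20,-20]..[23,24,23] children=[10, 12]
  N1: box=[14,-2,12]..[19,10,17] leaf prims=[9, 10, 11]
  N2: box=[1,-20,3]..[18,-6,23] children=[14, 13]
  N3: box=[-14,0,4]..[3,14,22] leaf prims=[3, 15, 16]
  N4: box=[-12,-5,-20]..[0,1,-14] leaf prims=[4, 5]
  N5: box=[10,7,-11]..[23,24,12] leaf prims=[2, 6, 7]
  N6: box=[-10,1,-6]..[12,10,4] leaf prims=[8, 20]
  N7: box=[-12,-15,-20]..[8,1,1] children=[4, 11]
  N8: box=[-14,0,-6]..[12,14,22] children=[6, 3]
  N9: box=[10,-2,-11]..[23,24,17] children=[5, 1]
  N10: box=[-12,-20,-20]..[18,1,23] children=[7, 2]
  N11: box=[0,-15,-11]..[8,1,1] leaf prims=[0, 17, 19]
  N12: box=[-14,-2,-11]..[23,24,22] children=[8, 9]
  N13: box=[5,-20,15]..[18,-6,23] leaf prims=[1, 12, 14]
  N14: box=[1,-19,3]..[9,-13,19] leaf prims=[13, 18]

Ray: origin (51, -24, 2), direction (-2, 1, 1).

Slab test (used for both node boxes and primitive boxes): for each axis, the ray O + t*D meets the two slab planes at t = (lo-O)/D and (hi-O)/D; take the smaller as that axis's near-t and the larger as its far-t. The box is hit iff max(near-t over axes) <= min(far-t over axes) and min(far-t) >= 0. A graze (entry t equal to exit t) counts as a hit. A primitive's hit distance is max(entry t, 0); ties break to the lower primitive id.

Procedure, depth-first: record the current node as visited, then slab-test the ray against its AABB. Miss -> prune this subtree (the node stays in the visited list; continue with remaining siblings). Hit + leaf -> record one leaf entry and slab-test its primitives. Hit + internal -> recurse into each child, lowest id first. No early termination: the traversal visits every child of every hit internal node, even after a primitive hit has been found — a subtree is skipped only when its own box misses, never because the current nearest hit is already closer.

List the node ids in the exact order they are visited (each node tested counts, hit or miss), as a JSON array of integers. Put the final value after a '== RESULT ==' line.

Walk:
N0 x:[14,65/2] y:[4,48] z:[-22,21] -> hit [14,21], descend [10, 12]
  N10 x:[33/2,63/2] y:[4,25] z:[-22,21] -> hit [33/2,21], descend [2, 7]
    N2 x:[33/2,25] y:[4,18] z:[1,21] -> hit [33/2,18], descend [13, 14]
      N13 x:[33/2,23] y:[4,18] z:[13,21] -> hit [33/2,18] leaf, test {P1@t=17, P12(miss), P14(miss)}
      N14 x:[21,25] y:[5,11] z:[1,17] -> miss, prune
    N7 x:[43/2,63/2] y:[9,25] z:[-22,-1] -> miss, prune
  N12 x:[14,65/2] y:[22,48] z:[-13,20] -> miss, prune

Summary -> nodes [0, 10, 2, 13, 14, 7, 12]; box-tests=7; leaf-entries=1; first=P1

== RESULT ==
[0, 10, 2, 13, 14, 7, 12]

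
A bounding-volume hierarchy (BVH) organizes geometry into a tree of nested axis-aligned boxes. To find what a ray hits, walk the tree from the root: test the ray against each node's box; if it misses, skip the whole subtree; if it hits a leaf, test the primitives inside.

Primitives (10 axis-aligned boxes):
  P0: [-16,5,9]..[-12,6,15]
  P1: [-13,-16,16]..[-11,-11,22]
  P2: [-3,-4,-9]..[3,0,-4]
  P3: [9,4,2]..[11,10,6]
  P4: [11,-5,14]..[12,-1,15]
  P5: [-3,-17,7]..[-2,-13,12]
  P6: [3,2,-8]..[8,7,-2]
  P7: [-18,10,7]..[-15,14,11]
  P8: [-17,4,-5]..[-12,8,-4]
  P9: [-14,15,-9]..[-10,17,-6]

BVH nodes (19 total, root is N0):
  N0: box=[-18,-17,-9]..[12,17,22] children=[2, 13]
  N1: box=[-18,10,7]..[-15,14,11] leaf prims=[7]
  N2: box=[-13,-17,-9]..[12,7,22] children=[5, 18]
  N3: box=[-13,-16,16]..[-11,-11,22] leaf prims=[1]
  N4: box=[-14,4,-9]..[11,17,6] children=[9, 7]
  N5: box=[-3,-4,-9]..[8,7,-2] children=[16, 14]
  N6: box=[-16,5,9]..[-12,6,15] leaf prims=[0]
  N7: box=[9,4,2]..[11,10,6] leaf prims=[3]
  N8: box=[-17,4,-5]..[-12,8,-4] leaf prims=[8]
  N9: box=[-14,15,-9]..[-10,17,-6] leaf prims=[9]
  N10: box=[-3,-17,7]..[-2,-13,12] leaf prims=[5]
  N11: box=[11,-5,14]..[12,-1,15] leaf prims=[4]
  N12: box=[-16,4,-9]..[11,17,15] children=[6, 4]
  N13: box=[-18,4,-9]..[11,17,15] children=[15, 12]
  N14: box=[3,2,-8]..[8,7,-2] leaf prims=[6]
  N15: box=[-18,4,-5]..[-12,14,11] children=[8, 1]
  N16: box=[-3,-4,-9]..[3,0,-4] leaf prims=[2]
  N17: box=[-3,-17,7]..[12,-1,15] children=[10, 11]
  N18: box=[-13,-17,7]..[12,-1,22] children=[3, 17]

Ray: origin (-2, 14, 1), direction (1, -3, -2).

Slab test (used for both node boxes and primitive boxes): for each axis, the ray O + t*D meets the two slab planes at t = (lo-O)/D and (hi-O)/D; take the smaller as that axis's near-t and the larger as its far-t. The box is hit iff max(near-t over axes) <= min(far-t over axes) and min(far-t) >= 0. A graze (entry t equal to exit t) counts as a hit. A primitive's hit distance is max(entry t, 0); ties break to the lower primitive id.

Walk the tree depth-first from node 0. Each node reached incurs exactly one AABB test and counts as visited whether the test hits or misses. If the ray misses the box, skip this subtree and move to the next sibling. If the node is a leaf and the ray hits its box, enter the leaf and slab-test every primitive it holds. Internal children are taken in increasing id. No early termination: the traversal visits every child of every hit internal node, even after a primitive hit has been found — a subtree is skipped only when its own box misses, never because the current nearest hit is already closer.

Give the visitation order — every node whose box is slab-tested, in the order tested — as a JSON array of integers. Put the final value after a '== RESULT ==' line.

Trace the traversal:
N0 x:[-16,14] y:[-1,31/3] z:[-21/2,5] -> hit [-1,5], descend [2, 13]
  N2 x:[-11,14] y:[7/3,31/3] z:[-21/2,5] -> hit [7/3,5], descend [5, 18]
    N5 x:[-1,10] y:[7/3,6] z:[3/2,5] -> hit [7/3,5], descend [14, 16]
      N14 x:[5,10] y:[7/3,4] z:[3/2,9/2] -> miss, prune
      N16 x:[-1,5] y:[14/3,6] z:[5/2,5] -> hit [14/3,5] leaf, test {P2@t=14/3}
    N18 x:[-11,14] y:[5,31/3] z:[-21/2,-3] -> miss, prune
  N13 x:[-16,13] y:[-1,10/3] z:[-7,5] -> hit [-1,10/3], descend [12, 15]
    N12 x:[-14,13] y:[-1,10/3] z:[-7,5] -> hit [-1,10/3], descend [4, 6]
      N4 x:[-12,13] y:[-1,10/3] z:[-5/2,5] -> hit [-1,10/3], descend [7, 9]
        N7 x:[11,13] y:[4/3,10/3] z:[-5/2,-1/2] -> miss, prune
        N9 x:[-12,-8] y:[-1,-1/3] z:[7/2,5] -> miss, prune
      N6 x:[-14,-10] y:[8/3,3] z:[-7,-4] -> miss, prune
    N15 x:[-16,-10] y:[0,10/3] z:[-5,3] -> miss, prune

Summary -> nodes [0, 2, 5, 14, 16, 18, 13, 12, 4, 7, 9, 6, 15]; box-tests=13; leaf-entries=1; first=P2

== RESULT ==
[0, 2, 5, 14, 16, 18, 13, 12, 4, 7, 9, 6, 15]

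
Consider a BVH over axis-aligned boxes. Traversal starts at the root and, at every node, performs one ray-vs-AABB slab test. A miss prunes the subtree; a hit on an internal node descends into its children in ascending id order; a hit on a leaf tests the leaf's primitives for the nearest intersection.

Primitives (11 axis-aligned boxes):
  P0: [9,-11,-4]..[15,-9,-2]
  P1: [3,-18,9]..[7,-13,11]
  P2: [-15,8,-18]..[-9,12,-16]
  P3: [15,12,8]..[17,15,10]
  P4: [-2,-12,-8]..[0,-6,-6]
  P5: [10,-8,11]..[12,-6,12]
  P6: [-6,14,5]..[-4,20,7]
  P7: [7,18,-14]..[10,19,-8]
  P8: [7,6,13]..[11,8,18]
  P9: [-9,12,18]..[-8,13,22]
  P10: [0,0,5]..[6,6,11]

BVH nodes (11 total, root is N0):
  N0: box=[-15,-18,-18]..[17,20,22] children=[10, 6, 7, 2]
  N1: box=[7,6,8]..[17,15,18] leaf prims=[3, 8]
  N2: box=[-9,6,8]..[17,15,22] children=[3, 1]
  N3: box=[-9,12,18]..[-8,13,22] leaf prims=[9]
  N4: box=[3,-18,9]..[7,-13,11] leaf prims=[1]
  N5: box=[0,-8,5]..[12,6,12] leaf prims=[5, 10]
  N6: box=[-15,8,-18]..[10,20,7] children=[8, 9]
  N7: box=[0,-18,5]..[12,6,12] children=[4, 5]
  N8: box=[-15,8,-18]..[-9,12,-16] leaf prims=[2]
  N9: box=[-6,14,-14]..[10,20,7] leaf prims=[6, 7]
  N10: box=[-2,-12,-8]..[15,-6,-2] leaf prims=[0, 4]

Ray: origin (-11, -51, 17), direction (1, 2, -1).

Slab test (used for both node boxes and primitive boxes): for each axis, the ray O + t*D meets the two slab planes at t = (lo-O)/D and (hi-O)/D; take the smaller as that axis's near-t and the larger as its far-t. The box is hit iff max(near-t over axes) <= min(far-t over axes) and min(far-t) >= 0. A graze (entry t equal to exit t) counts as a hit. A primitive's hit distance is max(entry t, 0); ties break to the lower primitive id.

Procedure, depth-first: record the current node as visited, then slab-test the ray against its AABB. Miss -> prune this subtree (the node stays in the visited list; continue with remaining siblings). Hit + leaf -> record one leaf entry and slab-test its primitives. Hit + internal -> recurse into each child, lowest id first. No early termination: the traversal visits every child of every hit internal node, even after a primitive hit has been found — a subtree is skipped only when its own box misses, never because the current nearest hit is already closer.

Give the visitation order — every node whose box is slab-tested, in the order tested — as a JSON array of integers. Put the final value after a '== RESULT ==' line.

Walk:
N0 x:[-4,28] y:[33/2,71/2] z:[-5,35] -> hit [33/2,28], descend [2, 6, 7, 10]
  N2 x:[2,28] y:[57/2,33] z:[-5,9] -> miss, prune
  N6 x:[-4,21] y:[59/2,71/2] z:[10,35] -> miss, prune
  N7 x:[11,23] y:[33/2,57/2] z:[5,12] -> miss, prune
  N10 x:[9,26] y:[39/2,45/2] z:[19,25] -> hit [39/2,45/2] leaf, test {P0@t=20, P4(miss)}

order=[0, 2, 6, 7, 10]  |boxes|=5  |leaves|=1  hit=P0

== RESULT ==
[0, 2, 6, 7, 10]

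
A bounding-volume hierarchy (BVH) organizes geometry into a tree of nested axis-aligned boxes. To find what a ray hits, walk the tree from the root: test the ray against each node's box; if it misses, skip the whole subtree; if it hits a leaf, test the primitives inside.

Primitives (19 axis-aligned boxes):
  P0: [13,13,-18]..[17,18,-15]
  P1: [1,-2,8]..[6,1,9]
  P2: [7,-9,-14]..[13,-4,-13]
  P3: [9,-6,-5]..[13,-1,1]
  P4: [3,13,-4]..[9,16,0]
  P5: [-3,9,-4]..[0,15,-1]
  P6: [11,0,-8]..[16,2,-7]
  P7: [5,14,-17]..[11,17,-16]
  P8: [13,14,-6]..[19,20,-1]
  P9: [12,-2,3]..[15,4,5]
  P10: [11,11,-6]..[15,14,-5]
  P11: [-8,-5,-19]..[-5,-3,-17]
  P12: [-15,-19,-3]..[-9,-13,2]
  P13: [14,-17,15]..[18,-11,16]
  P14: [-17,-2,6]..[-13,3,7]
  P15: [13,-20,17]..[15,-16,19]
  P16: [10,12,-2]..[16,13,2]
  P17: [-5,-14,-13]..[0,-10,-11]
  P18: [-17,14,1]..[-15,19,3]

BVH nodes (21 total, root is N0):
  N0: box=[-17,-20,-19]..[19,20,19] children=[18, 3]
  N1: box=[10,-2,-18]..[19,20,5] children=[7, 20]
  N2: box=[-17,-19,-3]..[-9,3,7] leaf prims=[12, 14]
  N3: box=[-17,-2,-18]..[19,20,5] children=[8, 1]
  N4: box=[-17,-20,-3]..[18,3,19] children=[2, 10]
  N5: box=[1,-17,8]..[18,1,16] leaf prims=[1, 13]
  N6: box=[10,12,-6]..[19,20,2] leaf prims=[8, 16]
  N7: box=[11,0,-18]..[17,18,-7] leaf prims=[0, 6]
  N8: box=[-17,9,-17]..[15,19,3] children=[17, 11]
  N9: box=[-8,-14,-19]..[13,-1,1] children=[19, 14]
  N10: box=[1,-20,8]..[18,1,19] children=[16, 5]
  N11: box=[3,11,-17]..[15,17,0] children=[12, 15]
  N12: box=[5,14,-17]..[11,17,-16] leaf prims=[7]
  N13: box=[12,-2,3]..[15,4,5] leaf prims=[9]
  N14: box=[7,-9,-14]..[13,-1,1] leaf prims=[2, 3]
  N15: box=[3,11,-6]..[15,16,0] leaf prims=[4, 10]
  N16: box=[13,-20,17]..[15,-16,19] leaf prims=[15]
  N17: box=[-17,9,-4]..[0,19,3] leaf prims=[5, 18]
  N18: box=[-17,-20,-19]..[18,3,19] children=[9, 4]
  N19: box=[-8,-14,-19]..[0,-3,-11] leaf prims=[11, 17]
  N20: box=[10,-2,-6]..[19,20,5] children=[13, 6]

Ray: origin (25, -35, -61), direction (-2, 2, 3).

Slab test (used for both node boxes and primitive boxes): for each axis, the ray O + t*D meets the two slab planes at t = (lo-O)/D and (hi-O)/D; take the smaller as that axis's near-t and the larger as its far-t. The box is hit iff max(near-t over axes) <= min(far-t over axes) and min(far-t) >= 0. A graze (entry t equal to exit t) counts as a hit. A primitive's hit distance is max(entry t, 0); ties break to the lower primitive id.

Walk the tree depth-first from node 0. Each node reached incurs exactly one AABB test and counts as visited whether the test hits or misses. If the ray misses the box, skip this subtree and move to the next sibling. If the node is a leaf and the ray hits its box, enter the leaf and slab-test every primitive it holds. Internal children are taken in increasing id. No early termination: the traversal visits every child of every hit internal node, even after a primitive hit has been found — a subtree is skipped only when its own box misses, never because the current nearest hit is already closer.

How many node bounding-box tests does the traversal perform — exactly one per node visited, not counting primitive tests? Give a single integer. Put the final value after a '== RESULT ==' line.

Traverse from the root:
N0 x:[3,21] y:[15/2,55/2] z:[14,80/3] -> hit [14,21], descend [3, 18]
  N3 x:[3,21] y:[33/2,55/2] z:[43/3,22] -> hit [33/2,21], descend [1, 8]
    N1 x:[3,15/2] y:[33/2,55/2] z:[43/3,22] -> miss, prune
    N8 x:[5,21] y:[22,27] z:[44/3,64/3] -> miss, prune
  N18 x:[7/2,21] y:[15/2,19] z:[14,80/3] -> hit [14,19], descend [4, 9]
    N4 x:[7/2,21] y:[15/2,19] z:[58/3,80/3] -> miss, prune
    N9 x:[6,33/2] y:[21/2,17] z:[14,62/3] -> hit [14,33/2], descend [14, 19]
      N14 x:[6,9] y:[13,17] z:[47/3,62/3] -> miss, prune
      N19 x:[25/2,33/2] y:[21/2,16] z:[14,50/3] -> hit [14,16] leaf, test {P11(miss), P17(miss)}

9 AABB tests over nodes [0, 3, 1, 8, 18, 4, 9, 14, 19]; 1 leaf entered; closest miss.

== RESULT ==
9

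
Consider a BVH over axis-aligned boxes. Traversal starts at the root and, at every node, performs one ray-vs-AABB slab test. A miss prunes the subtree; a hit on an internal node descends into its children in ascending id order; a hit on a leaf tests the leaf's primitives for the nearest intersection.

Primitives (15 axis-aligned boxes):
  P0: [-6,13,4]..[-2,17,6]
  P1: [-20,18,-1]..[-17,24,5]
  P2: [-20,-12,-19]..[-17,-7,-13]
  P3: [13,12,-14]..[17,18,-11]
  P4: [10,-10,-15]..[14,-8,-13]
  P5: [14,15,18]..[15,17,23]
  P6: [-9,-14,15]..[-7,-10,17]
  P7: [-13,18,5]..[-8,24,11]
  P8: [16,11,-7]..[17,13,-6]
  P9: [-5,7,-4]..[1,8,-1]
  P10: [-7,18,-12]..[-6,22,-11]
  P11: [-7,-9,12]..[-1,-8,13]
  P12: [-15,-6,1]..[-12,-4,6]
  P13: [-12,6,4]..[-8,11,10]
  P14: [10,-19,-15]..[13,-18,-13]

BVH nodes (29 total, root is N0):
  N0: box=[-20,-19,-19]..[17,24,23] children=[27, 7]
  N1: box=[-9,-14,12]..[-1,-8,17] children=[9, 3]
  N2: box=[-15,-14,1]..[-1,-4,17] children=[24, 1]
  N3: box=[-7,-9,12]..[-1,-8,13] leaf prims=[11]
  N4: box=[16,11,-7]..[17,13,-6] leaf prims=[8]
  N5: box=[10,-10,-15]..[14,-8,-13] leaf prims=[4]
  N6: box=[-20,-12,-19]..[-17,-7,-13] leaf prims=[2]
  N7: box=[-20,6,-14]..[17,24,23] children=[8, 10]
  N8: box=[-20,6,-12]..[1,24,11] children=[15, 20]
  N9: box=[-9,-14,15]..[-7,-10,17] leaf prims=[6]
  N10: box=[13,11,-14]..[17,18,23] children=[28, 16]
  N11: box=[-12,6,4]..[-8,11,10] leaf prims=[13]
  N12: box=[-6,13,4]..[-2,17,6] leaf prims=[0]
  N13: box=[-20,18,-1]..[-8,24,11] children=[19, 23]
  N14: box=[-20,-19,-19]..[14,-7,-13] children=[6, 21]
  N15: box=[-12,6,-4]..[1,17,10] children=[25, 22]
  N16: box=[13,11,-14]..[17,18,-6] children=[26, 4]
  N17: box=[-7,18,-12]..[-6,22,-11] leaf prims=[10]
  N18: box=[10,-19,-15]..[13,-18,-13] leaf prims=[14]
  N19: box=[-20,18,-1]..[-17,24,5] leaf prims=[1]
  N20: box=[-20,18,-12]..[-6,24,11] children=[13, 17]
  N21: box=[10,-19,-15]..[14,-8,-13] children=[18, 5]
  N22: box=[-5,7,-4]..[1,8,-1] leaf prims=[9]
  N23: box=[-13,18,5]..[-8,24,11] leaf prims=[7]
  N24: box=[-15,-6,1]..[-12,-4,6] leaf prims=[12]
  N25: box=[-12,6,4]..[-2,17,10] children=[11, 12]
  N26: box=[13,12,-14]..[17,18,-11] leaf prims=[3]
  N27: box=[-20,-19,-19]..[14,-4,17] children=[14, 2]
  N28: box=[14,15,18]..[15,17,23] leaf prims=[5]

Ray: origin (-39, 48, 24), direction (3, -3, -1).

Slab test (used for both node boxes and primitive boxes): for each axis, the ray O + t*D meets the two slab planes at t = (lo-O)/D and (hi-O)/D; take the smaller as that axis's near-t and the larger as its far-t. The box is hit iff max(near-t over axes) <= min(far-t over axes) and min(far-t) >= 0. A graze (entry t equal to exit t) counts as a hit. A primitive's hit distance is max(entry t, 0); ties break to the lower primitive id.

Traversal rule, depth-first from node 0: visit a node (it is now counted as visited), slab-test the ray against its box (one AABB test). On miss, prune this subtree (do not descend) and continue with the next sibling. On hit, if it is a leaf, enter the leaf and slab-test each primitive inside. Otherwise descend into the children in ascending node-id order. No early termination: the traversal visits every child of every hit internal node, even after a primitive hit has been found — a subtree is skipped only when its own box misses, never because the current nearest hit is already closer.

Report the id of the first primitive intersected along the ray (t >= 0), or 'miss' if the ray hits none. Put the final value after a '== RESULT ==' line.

Trace the traversal:
N0 x:[19/3,56/3] y:[8,67/3] z:[1,43] -> hit [8,56/3], descend [7, 27]
  N7 x:[19/3,56/3] y:[8,14] z:[1,38] -> hit [8,14], descend [8, 10]
    N8 x:[19/3,40/3] y:[8,14] z:[13,36] -> hit [13,40/3], descend [15, 20]
      N15 x:[9,40/3] y:[31/3,14] z:[14,28] -> miss, prune
      N20 x:[19/3,11] y:[8,10] z:[13,36] -> miss, prune
    N10 x:[52/3,56/3] y:[10,37/3] z:[1,38] -> miss, prune
  N27 x:[19/3,53/3] y:[52/3,67/3] z:[7,43] -> hit [52/3,53/3], descend [2, 14]
    N2 x:[8,38/3] y:[52/3,62/3] z:[7,23] -> miss, prune
    N14 x:[19/3,53/3] y:[55/3,67/3] z:[37,43] -> miss, prune

order=[0, 7, 8, 15, 20, 10, 27, 2, 14]  |boxes|=9  |leaves|=0  hit=miss

== RESULT ==
miss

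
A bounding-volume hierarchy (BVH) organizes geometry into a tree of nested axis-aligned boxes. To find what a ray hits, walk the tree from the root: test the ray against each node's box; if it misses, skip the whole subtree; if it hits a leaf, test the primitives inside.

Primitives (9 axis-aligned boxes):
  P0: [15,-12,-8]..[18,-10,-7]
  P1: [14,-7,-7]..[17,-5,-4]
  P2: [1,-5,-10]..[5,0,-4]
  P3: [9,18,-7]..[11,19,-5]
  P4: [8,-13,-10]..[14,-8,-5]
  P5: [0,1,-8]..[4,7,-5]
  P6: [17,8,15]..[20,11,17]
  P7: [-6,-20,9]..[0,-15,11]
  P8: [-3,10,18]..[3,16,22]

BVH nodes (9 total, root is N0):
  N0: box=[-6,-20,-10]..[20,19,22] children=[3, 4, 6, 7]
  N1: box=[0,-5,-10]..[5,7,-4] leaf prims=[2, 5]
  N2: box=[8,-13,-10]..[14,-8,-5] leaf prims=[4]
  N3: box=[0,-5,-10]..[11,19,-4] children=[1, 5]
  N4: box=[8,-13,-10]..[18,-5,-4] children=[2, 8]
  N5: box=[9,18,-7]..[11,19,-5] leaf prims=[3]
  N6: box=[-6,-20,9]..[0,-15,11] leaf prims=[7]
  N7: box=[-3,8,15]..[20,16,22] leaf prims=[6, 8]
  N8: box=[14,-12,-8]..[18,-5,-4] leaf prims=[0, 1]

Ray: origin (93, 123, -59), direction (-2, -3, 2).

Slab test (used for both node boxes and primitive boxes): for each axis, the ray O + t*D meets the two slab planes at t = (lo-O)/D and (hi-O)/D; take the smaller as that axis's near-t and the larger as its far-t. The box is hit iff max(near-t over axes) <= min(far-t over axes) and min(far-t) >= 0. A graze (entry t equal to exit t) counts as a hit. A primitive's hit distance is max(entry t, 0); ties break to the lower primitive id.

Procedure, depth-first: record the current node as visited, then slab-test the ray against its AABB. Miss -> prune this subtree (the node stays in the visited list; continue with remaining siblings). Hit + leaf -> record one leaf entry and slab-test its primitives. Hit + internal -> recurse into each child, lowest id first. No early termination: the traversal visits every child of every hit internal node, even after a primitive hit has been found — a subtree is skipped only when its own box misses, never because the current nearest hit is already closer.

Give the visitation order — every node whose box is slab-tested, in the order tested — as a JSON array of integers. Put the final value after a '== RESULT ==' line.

Traverse from the root:
N0 x:[73/2,99/2] y:[104/3,143/3] z:[49/2,81/2] -> hit [73/2,81/2], descend [3, 4, 6, 7]
  N3 x:[41,93/2] y:[104/3,128/3] z:[49/2,55/2] -> miss, prune
  N4 x:[75/2,85/2] y:[128/3,136/3] z:[49/2,55/2] -> miss, prune
  N6 x:[93/2,99/2] y:[46,143/3] z:[34,35] -> miss, prune
  N7 x:[73/2,48] y:[107/3,115/3] z:[37,81/2] -> hit [37,115/3] leaf, test {P6@t=112/3, P8(miss)}

Visited [0, 3, 4, 6, 7]. Tests: 5 box, 1 leaf. Nearest: P6.

== RESULT ==
[0, 3, 4, 6, 7]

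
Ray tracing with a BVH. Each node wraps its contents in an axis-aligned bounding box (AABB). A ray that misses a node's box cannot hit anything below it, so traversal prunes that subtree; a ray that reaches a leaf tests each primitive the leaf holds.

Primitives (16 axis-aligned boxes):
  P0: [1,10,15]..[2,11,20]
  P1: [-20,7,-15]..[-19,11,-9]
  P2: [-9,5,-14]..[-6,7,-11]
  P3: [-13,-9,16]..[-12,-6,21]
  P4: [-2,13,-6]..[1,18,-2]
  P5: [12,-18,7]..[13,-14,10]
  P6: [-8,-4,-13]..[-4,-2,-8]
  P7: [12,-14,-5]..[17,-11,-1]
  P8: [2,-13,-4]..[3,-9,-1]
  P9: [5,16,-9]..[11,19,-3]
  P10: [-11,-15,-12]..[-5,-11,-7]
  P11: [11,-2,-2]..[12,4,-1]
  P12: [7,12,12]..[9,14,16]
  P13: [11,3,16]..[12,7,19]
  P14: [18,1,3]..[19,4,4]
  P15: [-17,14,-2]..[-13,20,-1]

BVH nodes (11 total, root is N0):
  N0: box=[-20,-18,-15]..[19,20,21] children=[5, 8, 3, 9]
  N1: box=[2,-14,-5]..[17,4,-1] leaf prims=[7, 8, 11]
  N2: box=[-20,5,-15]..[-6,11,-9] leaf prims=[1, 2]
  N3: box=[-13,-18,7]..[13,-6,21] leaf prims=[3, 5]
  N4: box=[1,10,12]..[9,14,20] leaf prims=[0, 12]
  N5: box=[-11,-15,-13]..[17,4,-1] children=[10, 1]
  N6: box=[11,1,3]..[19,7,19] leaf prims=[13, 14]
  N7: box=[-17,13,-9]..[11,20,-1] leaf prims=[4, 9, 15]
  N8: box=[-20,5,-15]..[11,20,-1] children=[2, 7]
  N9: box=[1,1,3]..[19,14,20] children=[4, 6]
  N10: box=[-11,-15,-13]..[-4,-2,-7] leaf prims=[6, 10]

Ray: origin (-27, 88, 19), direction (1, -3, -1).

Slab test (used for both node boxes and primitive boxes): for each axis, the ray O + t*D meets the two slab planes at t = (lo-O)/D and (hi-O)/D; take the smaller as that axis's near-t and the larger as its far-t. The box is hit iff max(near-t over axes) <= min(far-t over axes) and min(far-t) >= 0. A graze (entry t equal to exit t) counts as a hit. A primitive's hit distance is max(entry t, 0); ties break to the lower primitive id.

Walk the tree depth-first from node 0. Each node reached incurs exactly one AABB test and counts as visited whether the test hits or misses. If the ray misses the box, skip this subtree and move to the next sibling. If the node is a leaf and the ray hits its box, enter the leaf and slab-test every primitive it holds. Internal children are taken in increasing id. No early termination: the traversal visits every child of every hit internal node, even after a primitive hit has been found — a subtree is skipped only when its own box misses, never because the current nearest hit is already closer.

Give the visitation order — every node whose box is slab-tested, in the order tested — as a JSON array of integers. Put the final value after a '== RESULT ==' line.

Traverse from the root:
N0 x:[7,46] y:[68/3,106/3] z:[-2,34] -> hit [68/3,34], descend [3, 5, 8, 9]
  N3 x:[14,40] y:[94/3,106/3] z:[-2,12] -> miss, prune
  N5 x:[16,44] y:[28,103/3] z:[20,32] -> hit [28,32], descend [1, 10]
    N1 x:[29,44] y:[28,34] z:[20,24] -> miss, prune
    N10 x:[16,23] y:[30,103/3] z:[26,32] -> miss, prune
  N8 x:[7,38] y:[68/3,83/3] z:[20,34] -> hit [68/3,83/3], descend [2, 7]
    N2 x:[7,21] y:[77/3,83/3] z:[28,34] -> miss, prune
    N7 x:[10,38] y:[68/3,25] z:[20,28] -> hit [68/3,25] leaf, test {P4@t=25, P9(miss), P15(miss)}
  N9 x:[28,46] y:[74/3,29] z:[-1,16] -> miss, prune

Summary -> nodes [0, 3, 5, 1, 10, 8, 2, 7, 9]; box-tests=9; leaf-entries=1; first=P4

== RESULT ==
[0, 3, 5, 1, 10, 8, 2, 7, 9]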